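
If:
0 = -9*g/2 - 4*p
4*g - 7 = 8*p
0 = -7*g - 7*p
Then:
No Solution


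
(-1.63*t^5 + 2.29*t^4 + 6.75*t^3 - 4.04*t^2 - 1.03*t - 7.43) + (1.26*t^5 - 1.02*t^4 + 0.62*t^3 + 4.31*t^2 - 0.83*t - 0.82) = -0.37*t^5 + 1.27*t^4 + 7.37*t^3 + 0.27*t^2 - 1.86*t - 8.25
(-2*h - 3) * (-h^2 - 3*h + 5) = 2*h^3 + 9*h^2 - h - 15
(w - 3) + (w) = 2*w - 3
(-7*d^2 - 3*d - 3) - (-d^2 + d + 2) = -6*d^2 - 4*d - 5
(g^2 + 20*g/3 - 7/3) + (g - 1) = g^2 + 23*g/3 - 10/3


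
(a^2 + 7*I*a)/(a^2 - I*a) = (a + 7*I)/(a - I)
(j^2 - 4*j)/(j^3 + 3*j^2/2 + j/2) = 2*(j - 4)/(2*j^2 + 3*j + 1)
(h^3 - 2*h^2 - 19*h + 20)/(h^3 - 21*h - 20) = (h - 1)/(h + 1)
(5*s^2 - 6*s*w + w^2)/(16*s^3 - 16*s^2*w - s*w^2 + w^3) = (5*s - w)/(16*s^2 - w^2)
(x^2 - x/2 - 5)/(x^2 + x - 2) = (x - 5/2)/(x - 1)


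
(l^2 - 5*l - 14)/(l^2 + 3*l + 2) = (l - 7)/(l + 1)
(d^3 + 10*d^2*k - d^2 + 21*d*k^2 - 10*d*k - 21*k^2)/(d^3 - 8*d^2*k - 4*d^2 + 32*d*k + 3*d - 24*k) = (d^2 + 10*d*k + 21*k^2)/(d^2 - 8*d*k - 3*d + 24*k)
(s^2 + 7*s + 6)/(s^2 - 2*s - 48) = (s + 1)/(s - 8)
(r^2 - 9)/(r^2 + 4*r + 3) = (r - 3)/(r + 1)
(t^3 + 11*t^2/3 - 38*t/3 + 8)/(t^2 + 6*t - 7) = (t^2 + 14*t/3 - 8)/(t + 7)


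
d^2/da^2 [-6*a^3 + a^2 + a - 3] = 2 - 36*a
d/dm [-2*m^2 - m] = -4*m - 1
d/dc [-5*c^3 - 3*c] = -15*c^2 - 3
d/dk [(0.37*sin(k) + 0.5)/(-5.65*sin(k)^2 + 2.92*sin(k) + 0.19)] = (2.0905*sin(k)^2 + 5.65*sin(k) - 1.3897)*cos(k)/(31.9225*sin(k)^4 - 32.996*sin(k)^3 + 6.3794*sin(k)^2 + 1.1096*sin(k) + 0.0361)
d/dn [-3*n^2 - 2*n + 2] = -6*n - 2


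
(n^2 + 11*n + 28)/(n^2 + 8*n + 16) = (n + 7)/(n + 4)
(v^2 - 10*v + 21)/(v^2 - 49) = (v - 3)/(v + 7)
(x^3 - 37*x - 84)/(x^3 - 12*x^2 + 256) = (x^2 - 4*x - 21)/(x^2 - 16*x + 64)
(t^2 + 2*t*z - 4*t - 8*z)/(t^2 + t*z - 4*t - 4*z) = (t + 2*z)/(t + z)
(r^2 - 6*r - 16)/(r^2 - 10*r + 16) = (r + 2)/(r - 2)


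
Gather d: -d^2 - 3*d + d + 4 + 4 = -d^2 - 2*d + 8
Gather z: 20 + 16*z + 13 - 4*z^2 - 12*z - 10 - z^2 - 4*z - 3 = 20 - 5*z^2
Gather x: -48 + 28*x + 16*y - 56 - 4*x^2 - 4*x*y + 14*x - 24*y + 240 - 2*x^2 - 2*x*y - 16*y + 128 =-6*x^2 + x*(42 - 6*y) - 24*y + 264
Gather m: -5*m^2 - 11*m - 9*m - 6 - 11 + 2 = -5*m^2 - 20*m - 15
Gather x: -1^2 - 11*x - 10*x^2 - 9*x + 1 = -10*x^2 - 20*x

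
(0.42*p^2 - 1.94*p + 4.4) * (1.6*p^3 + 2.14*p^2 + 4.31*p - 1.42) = 0.672*p^5 - 2.2052*p^4 + 4.6986*p^3 + 0.458200000000003*p^2 + 21.7188*p - 6.248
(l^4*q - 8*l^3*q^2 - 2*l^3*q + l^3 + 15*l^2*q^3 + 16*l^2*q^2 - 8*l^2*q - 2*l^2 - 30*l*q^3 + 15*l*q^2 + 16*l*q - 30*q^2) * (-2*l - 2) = -2*l^5*q + 16*l^4*q^2 + 2*l^4*q - 2*l^4 - 30*l^3*q^3 - 16*l^3*q^2 + 20*l^3*q + 2*l^3 + 30*l^2*q^3 - 62*l^2*q^2 - 16*l^2*q + 4*l^2 + 60*l*q^3 + 30*l*q^2 - 32*l*q + 60*q^2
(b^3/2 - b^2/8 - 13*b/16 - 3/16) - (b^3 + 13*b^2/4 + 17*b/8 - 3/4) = -b^3/2 - 27*b^2/8 - 47*b/16 + 9/16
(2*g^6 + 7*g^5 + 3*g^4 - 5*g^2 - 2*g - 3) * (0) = 0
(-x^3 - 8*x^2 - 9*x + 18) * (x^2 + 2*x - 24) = -x^5 - 10*x^4 - x^3 + 192*x^2 + 252*x - 432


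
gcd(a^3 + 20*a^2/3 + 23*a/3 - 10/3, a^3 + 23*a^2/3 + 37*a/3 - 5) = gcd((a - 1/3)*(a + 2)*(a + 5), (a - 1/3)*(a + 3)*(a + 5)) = a^2 + 14*a/3 - 5/3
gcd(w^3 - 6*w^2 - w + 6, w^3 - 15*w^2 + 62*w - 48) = w^2 - 7*w + 6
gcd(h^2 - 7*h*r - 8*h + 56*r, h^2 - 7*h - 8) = h - 8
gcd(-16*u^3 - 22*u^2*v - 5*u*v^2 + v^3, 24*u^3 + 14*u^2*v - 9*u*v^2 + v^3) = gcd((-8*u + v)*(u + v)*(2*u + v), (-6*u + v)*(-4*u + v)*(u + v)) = u + v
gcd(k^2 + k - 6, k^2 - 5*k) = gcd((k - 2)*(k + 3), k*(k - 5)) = 1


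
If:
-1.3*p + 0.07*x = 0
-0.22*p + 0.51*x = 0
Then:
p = 0.00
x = 0.00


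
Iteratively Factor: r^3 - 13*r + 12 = (r - 3)*(r^2 + 3*r - 4) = (r - 3)*(r - 1)*(r + 4)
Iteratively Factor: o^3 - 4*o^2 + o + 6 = (o + 1)*(o^2 - 5*o + 6) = (o - 2)*(o + 1)*(o - 3)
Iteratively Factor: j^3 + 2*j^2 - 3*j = (j + 3)*(j^2 - j) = (j - 1)*(j + 3)*(j)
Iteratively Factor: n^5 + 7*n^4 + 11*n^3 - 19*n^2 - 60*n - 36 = (n + 3)*(n^4 + 4*n^3 - n^2 - 16*n - 12) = (n + 3)^2*(n^3 + n^2 - 4*n - 4) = (n + 1)*(n + 3)^2*(n^2 - 4) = (n - 2)*(n + 1)*(n + 3)^2*(n + 2)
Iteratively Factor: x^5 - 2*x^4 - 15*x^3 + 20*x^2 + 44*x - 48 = (x - 2)*(x^4 - 15*x^2 - 10*x + 24) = (x - 2)*(x - 1)*(x^3 + x^2 - 14*x - 24) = (x - 4)*(x - 2)*(x - 1)*(x^2 + 5*x + 6) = (x - 4)*(x - 2)*(x - 1)*(x + 3)*(x + 2)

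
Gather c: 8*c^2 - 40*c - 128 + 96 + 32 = 8*c^2 - 40*c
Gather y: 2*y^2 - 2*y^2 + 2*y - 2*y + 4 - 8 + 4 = 0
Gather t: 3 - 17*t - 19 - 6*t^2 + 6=-6*t^2 - 17*t - 10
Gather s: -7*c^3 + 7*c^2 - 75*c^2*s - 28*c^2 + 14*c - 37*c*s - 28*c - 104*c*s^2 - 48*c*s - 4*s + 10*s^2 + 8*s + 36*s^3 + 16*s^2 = -7*c^3 - 21*c^2 - 14*c + 36*s^3 + s^2*(26 - 104*c) + s*(-75*c^2 - 85*c + 4)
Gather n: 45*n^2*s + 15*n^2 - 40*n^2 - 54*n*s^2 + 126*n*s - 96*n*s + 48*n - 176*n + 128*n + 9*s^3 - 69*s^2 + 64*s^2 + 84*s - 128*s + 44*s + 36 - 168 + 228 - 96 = n^2*(45*s - 25) + n*(-54*s^2 + 30*s) + 9*s^3 - 5*s^2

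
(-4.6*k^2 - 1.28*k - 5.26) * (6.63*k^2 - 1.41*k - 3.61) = -30.498*k^4 - 2.0004*k^3 - 16.463*k^2 + 12.0374*k + 18.9886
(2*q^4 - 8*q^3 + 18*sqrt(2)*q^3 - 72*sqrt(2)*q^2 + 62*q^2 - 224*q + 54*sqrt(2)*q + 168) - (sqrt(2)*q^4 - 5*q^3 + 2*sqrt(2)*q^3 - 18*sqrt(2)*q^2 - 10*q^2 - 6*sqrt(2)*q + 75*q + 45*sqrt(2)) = -sqrt(2)*q^4 + 2*q^4 - 3*q^3 + 16*sqrt(2)*q^3 - 54*sqrt(2)*q^2 + 72*q^2 - 299*q + 60*sqrt(2)*q - 45*sqrt(2) + 168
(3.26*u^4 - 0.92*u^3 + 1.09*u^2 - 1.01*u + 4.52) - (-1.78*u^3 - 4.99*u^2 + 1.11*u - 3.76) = 3.26*u^4 + 0.86*u^3 + 6.08*u^2 - 2.12*u + 8.28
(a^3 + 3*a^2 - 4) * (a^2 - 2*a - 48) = a^5 + a^4 - 54*a^3 - 148*a^2 + 8*a + 192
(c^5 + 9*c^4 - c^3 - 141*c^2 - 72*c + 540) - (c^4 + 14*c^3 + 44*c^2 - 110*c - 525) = c^5 + 8*c^4 - 15*c^3 - 185*c^2 + 38*c + 1065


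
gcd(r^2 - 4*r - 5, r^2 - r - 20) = r - 5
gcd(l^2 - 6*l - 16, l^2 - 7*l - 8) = l - 8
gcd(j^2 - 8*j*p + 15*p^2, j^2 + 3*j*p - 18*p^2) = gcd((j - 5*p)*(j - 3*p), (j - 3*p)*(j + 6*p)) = -j + 3*p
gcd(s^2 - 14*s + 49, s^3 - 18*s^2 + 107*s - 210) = s - 7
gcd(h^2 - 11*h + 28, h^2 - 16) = h - 4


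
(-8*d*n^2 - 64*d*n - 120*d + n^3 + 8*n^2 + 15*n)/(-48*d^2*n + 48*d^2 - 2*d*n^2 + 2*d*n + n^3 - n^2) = (n^2 + 8*n + 15)/(6*d*n - 6*d + n^2 - n)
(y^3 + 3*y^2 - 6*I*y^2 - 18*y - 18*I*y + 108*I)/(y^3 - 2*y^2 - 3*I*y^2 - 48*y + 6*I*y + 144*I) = (y^2 - 3*y*(1 + 2*I) + 18*I)/(y^2 - y*(8 + 3*I) + 24*I)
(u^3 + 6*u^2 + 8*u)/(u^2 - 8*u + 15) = u*(u^2 + 6*u + 8)/(u^2 - 8*u + 15)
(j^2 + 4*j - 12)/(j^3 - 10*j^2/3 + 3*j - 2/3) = 3*(j + 6)/(3*j^2 - 4*j + 1)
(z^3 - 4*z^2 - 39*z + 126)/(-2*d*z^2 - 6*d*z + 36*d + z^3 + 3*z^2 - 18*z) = (z - 7)/(-2*d + z)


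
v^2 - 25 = (v - 5)*(v + 5)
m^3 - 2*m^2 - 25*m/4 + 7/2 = (m - 7/2)*(m - 1/2)*(m + 2)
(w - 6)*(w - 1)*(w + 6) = w^3 - w^2 - 36*w + 36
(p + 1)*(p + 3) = p^2 + 4*p + 3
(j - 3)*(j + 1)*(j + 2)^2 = j^4 + 2*j^3 - 7*j^2 - 20*j - 12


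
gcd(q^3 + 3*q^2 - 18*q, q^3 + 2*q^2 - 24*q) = q^2 + 6*q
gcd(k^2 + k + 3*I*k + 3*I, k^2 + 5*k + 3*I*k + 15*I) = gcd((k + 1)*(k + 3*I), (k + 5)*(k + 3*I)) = k + 3*I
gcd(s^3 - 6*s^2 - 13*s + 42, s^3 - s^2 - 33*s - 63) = s^2 - 4*s - 21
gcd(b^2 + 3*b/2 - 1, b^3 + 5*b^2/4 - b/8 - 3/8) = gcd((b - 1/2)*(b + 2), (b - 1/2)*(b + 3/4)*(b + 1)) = b - 1/2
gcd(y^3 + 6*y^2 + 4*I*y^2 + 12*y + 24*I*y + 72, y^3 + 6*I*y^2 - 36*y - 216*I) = y^2 + y*(6 + 6*I) + 36*I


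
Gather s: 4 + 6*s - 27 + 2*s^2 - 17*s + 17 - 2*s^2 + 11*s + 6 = 0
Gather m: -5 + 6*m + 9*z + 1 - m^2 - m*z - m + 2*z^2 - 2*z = -m^2 + m*(5 - z) + 2*z^2 + 7*z - 4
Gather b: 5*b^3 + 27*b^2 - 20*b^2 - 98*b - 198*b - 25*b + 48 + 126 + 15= 5*b^3 + 7*b^2 - 321*b + 189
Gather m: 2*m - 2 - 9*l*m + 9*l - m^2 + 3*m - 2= 9*l - m^2 + m*(5 - 9*l) - 4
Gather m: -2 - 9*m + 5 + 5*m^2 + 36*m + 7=5*m^2 + 27*m + 10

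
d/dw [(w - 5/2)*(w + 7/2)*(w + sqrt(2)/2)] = 3*w^2 + sqrt(2)*w + 2*w - 35/4 + sqrt(2)/2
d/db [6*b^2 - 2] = 12*b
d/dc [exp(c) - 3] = exp(c)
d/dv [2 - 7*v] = -7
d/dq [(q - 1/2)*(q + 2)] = 2*q + 3/2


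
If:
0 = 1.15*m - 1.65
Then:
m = 1.43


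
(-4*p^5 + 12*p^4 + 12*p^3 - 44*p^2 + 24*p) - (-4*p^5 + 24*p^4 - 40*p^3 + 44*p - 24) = -12*p^4 + 52*p^3 - 44*p^2 - 20*p + 24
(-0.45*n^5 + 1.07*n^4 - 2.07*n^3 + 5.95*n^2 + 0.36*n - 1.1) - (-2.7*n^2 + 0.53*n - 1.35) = -0.45*n^5 + 1.07*n^4 - 2.07*n^3 + 8.65*n^2 - 0.17*n + 0.25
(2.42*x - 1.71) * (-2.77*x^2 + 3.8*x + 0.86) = -6.7034*x^3 + 13.9327*x^2 - 4.4168*x - 1.4706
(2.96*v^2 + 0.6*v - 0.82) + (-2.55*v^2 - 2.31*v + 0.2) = 0.41*v^2 - 1.71*v - 0.62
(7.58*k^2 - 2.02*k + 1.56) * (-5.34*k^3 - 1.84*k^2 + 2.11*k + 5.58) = -40.4772*k^5 - 3.1604*k^4 + 11.3802*k^3 + 35.1638*k^2 - 7.98*k + 8.7048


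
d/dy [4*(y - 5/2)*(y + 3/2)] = 8*y - 4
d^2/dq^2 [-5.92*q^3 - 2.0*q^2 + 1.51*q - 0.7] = -35.52*q - 4.0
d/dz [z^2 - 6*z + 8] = 2*z - 6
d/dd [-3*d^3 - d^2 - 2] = d*(-9*d - 2)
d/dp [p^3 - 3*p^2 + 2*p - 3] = 3*p^2 - 6*p + 2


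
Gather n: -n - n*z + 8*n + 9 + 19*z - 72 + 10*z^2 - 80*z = n*(7 - z) + 10*z^2 - 61*z - 63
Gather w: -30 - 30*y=-30*y - 30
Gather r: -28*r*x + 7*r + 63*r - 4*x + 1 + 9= r*(70 - 28*x) - 4*x + 10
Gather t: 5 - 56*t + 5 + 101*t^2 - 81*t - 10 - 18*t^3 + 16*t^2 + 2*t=-18*t^3 + 117*t^2 - 135*t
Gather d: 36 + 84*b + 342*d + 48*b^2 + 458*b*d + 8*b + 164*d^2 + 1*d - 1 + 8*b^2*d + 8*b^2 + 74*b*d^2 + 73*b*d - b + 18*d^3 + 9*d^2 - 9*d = 56*b^2 + 91*b + 18*d^3 + d^2*(74*b + 173) + d*(8*b^2 + 531*b + 334) + 35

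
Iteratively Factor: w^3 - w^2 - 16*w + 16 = (w - 4)*(w^2 + 3*w - 4) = (w - 4)*(w - 1)*(w + 4)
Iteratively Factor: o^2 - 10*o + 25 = (o - 5)*(o - 5)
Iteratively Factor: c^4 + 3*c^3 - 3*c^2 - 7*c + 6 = (c + 3)*(c^3 - 3*c + 2) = (c + 2)*(c + 3)*(c^2 - 2*c + 1) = (c - 1)*(c + 2)*(c + 3)*(c - 1)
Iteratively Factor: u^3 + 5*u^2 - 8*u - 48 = (u - 3)*(u^2 + 8*u + 16) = (u - 3)*(u + 4)*(u + 4)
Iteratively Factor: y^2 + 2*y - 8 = (y + 4)*(y - 2)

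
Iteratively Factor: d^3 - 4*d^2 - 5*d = (d - 5)*(d^2 + d) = d*(d - 5)*(d + 1)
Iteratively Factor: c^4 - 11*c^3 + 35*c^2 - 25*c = (c - 1)*(c^3 - 10*c^2 + 25*c) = c*(c - 1)*(c^2 - 10*c + 25) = c*(c - 5)*(c - 1)*(c - 5)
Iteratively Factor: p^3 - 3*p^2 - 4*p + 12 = (p - 3)*(p^2 - 4) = (p - 3)*(p - 2)*(p + 2)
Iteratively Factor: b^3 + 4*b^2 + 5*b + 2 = (b + 1)*(b^2 + 3*b + 2) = (b + 1)*(b + 2)*(b + 1)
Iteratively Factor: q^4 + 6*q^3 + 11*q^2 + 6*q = (q + 1)*(q^3 + 5*q^2 + 6*q) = (q + 1)*(q + 2)*(q^2 + 3*q) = (q + 1)*(q + 2)*(q + 3)*(q)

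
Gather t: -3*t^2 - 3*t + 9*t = -3*t^2 + 6*t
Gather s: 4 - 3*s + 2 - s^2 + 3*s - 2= 4 - s^2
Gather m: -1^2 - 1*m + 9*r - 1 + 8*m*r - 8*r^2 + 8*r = m*(8*r - 1) - 8*r^2 + 17*r - 2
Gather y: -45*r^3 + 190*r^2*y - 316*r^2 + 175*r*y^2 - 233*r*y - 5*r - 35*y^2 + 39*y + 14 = -45*r^3 - 316*r^2 - 5*r + y^2*(175*r - 35) + y*(190*r^2 - 233*r + 39) + 14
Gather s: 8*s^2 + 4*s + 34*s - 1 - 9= 8*s^2 + 38*s - 10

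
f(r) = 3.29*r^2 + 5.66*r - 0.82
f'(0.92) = 11.71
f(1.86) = 21.09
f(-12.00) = 405.02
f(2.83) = 41.55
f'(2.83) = 24.28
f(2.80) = 40.82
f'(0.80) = 10.92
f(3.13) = 49.13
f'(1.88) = 18.03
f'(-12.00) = -73.30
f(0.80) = 5.81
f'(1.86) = 17.90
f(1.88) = 21.45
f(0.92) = 7.17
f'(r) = 6.58*r + 5.66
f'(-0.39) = 3.09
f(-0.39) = -2.53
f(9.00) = 316.61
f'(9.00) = 64.88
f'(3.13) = 26.26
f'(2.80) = 24.08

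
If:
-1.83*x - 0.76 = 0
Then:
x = -0.42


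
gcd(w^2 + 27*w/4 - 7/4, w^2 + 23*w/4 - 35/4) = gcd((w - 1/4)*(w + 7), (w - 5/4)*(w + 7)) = w + 7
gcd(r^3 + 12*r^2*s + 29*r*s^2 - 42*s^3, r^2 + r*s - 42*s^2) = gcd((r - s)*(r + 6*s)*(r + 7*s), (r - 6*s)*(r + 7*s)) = r + 7*s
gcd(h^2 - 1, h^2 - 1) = h^2 - 1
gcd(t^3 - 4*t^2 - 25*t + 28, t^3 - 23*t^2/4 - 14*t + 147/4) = t - 7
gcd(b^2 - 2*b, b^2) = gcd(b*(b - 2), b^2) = b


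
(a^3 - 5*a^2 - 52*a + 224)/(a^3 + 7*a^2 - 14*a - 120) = (a^2 - a - 56)/(a^2 + 11*a + 30)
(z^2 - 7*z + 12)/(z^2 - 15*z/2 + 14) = 2*(z - 3)/(2*z - 7)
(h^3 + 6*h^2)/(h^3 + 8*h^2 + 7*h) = h*(h + 6)/(h^2 + 8*h + 7)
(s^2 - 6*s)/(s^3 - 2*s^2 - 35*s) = (6 - s)/(-s^2 + 2*s + 35)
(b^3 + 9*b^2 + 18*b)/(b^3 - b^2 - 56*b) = (b^2 + 9*b + 18)/(b^2 - b - 56)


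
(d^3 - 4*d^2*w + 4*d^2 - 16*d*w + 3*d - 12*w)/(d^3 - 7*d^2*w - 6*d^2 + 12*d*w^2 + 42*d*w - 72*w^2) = (-d^2 - 4*d - 3)/(-d^2 + 3*d*w + 6*d - 18*w)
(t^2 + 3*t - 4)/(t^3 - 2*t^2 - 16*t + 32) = (t - 1)/(t^2 - 6*t + 8)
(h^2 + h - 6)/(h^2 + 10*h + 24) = (h^2 + h - 6)/(h^2 + 10*h + 24)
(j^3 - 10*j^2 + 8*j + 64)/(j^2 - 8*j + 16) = (j^2 - 6*j - 16)/(j - 4)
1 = 1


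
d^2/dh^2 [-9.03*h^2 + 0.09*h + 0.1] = -18.0600000000000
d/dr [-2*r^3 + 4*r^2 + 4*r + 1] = -6*r^2 + 8*r + 4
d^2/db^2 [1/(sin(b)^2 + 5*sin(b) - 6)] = (-65*sin(b) + sin(3*b) + 19*cos(2*b)/2 - 143/2)/((sin(b) - 1)^2*(sin(b) + 6)^3)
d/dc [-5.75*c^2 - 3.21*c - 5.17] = -11.5*c - 3.21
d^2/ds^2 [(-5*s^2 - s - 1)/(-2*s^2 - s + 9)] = 2*(-6*s^3 + 282*s^2 + 60*s + 433)/(8*s^6 + 12*s^5 - 102*s^4 - 107*s^3 + 459*s^2 + 243*s - 729)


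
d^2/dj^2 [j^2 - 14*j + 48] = 2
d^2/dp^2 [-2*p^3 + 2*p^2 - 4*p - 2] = 4 - 12*p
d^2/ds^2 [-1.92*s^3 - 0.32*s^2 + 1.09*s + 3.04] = -11.52*s - 0.64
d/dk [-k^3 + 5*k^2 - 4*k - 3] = -3*k^2 + 10*k - 4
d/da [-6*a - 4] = -6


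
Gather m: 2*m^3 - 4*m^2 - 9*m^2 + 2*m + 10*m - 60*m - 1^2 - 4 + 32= 2*m^3 - 13*m^2 - 48*m + 27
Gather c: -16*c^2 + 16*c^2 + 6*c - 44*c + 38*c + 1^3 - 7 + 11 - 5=0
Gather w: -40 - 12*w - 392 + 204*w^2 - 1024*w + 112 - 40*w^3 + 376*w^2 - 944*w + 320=-40*w^3 + 580*w^2 - 1980*w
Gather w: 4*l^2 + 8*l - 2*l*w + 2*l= 4*l^2 - 2*l*w + 10*l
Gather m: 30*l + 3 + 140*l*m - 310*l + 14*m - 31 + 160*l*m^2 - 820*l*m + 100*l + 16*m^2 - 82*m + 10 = -180*l + m^2*(160*l + 16) + m*(-680*l - 68) - 18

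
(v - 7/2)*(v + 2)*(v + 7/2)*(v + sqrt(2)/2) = v^4 + sqrt(2)*v^3/2 + 2*v^3 - 49*v^2/4 + sqrt(2)*v^2 - 49*v/2 - 49*sqrt(2)*v/8 - 49*sqrt(2)/4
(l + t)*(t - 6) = l*t - 6*l + t^2 - 6*t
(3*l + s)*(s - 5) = 3*l*s - 15*l + s^2 - 5*s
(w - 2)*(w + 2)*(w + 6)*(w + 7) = w^4 + 13*w^3 + 38*w^2 - 52*w - 168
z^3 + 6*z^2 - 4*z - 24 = (z - 2)*(z + 2)*(z + 6)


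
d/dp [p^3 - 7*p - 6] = 3*p^2 - 7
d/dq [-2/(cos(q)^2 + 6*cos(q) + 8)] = -4*(cos(q) + 3)*sin(q)/(cos(q)^2 + 6*cos(q) + 8)^2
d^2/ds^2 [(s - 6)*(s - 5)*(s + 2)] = 6*s - 18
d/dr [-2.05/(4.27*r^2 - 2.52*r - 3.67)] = (17.507*r - 5.166)/(-4.27*r^2 + 2.52*r + 3.67)^2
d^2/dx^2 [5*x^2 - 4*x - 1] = 10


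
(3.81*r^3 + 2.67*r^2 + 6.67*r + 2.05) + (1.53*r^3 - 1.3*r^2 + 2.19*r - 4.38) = 5.34*r^3 + 1.37*r^2 + 8.86*r - 2.33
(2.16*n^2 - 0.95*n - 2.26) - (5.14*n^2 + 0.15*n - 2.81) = -2.98*n^2 - 1.1*n + 0.55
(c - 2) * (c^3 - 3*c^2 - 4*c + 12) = c^4 - 5*c^3 + 2*c^2 + 20*c - 24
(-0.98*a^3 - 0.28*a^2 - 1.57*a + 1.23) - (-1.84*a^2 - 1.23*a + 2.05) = -0.98*a^3 + 1.56*a^2 - 0.34*a - 0.82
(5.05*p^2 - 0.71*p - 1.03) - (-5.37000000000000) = 5.05*p^2 - 0.71*p + 4.34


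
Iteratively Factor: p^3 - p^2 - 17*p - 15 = (p + 3)*(p^2 - 4*p - 5) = (p + 1)*(p + 3)*(p - 5)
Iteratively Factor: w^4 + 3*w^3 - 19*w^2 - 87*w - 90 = (w + 2)*(w^3 + w^2 - 21*w - 45) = (w + 2)*(w + 3)*(w^2 - 2*w - 15) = (w - 5)*(w + 2)*(w + 3)*(w + 3)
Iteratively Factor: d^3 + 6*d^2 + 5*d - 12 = (d + 4)*(d^2 + 2*d - 3) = (d + 3)*(d + 4)*(d - 1)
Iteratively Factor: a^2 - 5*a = (a)*(a - 5)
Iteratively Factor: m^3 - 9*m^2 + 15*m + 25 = (m + 1)*(m^2 - 10*m + 25) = (m - 5)*(m + 1)*(m - 5)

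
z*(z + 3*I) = z^2 + 3*I*z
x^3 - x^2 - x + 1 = (x - 1)^2*(x + 1)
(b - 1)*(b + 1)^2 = b^3 + b^2 - b - 1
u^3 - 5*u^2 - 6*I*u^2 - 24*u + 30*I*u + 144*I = (u - 8)*(u + 3)*(u - 6*I)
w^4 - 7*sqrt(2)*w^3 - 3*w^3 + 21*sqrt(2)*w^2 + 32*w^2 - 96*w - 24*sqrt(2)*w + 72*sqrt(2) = (w - 3)*(w - 3*sqrt(2))*(w - 2*sqrt(2))^2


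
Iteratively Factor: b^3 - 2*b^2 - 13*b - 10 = (b + 2)*(b^2 - 4*b - 5) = (b + 1)*(b + 2)*(b - 5)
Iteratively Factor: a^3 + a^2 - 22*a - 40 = (a + 2)*(a^2 - a - 20) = (a + 2)*(a + 4)*(a - 5)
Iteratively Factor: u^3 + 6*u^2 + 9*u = (u + 3)*(u^2 + 3*u) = u*(u + 3)*(u + 3)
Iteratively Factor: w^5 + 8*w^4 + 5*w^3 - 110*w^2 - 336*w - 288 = (w + 3)*(w^4 + 5*w^3 - 10*w^2 - 80*w - 96) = (w + 2)*(w + 3)*(w^3 + 3*w^2 - 16*w - 48) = (w + 2)*(w + 3)^2*(w^2 - 16) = (w - 4)*(w + 2)*(w + 3)^2*(w + 4)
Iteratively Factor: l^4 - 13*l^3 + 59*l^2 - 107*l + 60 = (l - 4)*(l^3 - 9*l^2 + 23*l - 15) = (l - 5)*(l - 4)*(l^2 - 4*l + 3) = (l - 5)*(l - 4)*(l - 1)*(l - 3)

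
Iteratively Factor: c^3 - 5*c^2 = (c)*(c^2 - 5*c) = c^2*(c - 5)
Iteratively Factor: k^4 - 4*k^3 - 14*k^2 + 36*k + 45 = (k + 1)*(k^3 - 5*k^2 - 9*k + 45) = (k - 5)*(k + 1)*(k^2 - 9) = (k - 5)*(k + 1)*(k + 3)*(k - 3)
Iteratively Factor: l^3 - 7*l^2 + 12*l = (l - 4)*(l^2 - 3*l) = (l - 4)*(l - 3)*(l)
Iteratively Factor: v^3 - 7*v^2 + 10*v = (v)*(v^2 - 7*v + 10) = v*(v - 2)*(v - 5)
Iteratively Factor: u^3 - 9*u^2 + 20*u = (u)*(u^2 - 9*u + 20) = u*(u - 5)*(u - 4)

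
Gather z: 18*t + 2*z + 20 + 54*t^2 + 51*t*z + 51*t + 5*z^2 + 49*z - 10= 54*t^2 + 69*t + 5*z^2 + z*(51*t + 51) + 10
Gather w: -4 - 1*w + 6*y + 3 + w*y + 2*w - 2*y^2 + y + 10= w*(y + 1) - 2*y^2 + 7*y + 9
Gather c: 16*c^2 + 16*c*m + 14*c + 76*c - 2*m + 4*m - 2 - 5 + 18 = 16*c^2 + c*(16*m + 90) + 2*m + 11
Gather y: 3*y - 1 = 3*y - 1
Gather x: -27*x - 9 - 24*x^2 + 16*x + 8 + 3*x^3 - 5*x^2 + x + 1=3*x^3 - 29*x^2 - 10*x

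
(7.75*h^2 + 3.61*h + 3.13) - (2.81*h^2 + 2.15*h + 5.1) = 4.94*h^2 + 1.46*h - 1.97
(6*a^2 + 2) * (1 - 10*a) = -60*a^3 + 6*a^2 - 20*a + 2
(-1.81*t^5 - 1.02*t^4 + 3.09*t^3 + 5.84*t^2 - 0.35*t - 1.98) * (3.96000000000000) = -7.1676*t^5 - 4.0392*t^4 + 12.2364*t^3 + 23.1264*t^2 - 1.386*t - 7.8408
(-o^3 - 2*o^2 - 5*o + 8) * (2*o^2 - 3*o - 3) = -2*o^5 - o^4 - o^3 + 37*o^2 - 9*o - 24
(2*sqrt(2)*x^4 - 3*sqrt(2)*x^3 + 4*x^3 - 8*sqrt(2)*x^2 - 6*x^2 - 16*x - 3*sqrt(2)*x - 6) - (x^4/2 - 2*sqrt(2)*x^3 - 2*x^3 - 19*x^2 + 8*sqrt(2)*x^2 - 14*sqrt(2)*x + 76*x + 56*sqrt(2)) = -x^4/2 + 2*sqrt(2)*x^4 - sqrt(2)*x^3 + 6*x^3 - 16*sqrt(2)*x^2 + 13*x^2 - 92*x + 11*sqrt(2)*x - 56*sqrt(2) - 6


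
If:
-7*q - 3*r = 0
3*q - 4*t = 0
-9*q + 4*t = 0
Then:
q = 0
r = 0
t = 0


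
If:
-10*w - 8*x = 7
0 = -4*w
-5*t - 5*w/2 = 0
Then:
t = 0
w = 0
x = -7/8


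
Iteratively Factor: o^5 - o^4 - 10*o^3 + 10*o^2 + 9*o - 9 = (o - 1)*(o^4 - 10*o^2 + 9) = (o - 1)*(o + 1)*(o^3 - o^2 - 9*o + 9) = (o - 1)^2*(o + 1)*(o^2 - 9) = (o - 1)^2*(o + 1)*(o + 3)*(o - 3)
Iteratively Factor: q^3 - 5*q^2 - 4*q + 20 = (q + 2)*(q^2 - 7*q + 10) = (q - 2)*(q + 2)*(q - 5)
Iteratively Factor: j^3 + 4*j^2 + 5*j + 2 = (j + 1)*(j^2 + 3*j + 2) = (j + 1)^2*(j + 2)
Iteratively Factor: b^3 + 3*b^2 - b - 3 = (b - 1)*(b^2 + 4*b + 3) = (b - 1)*(b + 1)*(b + 3)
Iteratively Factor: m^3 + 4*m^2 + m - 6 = (m - 1)*(m^2 + 5*m + 6) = (m - 1)*(m + 2)*(m + 3)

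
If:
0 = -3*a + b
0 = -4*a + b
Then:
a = 0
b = 0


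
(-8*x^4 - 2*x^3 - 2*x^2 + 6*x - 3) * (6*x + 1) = -48*x^5 - 20*x^4 - 14*x^3 + 34*x^2 - 12*x - 3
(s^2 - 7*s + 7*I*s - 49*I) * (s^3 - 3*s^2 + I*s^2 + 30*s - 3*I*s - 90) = s^5 - 10*s^4 + 8*I*s^4 + 44*s^3 - 80*I*s^3 - 230*s^2 + 378*I*s^2 + 483*s - 2100*I*s + 4410*I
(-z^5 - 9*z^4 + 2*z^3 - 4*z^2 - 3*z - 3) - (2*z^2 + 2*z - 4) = -z^5 - 9*z^4 + 2*z^3 - 6*z^2 - 5*z + 1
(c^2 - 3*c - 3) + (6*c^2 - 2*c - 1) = 7*c^2 - 5*c - 4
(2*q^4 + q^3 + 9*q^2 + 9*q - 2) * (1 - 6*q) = -12*q^5 - 4*q^4 - 53*q^3 - 45*q^2 + 21*q - 2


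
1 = 1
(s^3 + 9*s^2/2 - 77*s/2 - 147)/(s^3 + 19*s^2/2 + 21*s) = (s^2 + s - 42)/(s*(s + 6))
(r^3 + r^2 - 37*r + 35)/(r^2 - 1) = (r^2 + 2*r - 35)/(r + 1)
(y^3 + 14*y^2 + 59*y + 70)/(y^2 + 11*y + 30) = (y^2 + 9*y + 14)/(y + 6)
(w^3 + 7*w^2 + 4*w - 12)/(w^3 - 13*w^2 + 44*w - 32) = (w^2 + 8*w + 12)/(w^2 - 12*w + 32)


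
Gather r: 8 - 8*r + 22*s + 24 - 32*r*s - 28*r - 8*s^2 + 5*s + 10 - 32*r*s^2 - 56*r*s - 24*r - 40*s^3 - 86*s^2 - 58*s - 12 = r*(-32*s^2 - 88*s - 60) - 40*s^3 - 94*s^2 - 31*s + 30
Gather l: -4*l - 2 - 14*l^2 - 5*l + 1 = -14*l^2 - 9*l - 1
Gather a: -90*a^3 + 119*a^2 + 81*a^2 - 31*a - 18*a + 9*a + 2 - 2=-90*a^3 + 200*a^2 - 40*a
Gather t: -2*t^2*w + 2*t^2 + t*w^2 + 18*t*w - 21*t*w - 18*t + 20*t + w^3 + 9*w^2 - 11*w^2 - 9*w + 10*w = t^2*(2 - 2*w) + t*(w^2 - 3*w + 2) + w^3 - 2*w^2 + w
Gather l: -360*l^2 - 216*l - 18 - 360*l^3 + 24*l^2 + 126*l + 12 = -360*l^3 - 336*l^2 - 90*l - 6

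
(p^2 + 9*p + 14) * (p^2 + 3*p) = p^4 + 12*p^3 + 41*p^2 + 42*p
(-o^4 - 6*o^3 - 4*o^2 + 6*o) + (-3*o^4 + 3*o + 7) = -4*o^4 - 6*o^3 - 4*o^2 + 9*o + 7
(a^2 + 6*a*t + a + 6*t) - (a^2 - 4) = 6*a*t + a + 6*t + 4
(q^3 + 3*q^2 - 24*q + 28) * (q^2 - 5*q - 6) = q^5 - 2*q^4 - 45*q^3 + 130*q^2 + 4*q - 168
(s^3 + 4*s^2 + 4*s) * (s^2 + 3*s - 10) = s^5 + 7*s^4 + 6*s^3 - 28*s^2 - 40*s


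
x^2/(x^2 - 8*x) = x/(x - 8)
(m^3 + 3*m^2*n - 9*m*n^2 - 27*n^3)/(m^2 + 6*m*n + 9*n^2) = m - 3*n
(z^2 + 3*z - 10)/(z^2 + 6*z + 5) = (z - 2)/(z + 1)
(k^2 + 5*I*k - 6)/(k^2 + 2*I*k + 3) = (k + 2*I)/(k - I)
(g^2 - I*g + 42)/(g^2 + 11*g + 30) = (g^2 - I*g + 42)/(g^2 + 11*g + 30)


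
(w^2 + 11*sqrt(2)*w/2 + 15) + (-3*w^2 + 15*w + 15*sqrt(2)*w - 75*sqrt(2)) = -2*w^2 + 15*w + 41*sqrt(2)*w/2 - 75*sqrt(2) + 15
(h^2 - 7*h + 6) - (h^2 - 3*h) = 6 - 4*h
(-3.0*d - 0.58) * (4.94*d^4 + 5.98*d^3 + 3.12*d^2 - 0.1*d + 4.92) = -14.82*d^5 - 20.8052*d^4 - 12.8284*d^3 - 1.5096*d^2 - 14.702*d - 2.8536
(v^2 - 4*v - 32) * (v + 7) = v^3 + 3*v^2 - 60*v - 224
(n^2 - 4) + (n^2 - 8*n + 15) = 2*n^2 - 8*n + 11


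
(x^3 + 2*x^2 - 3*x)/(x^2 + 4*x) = (x^2 + 2*x - 3)/(x + 4)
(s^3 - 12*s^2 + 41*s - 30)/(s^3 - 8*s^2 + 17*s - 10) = (s - 6)/(s - 2)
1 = 1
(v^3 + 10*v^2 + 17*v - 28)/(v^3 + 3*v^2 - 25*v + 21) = (v + 4)/(v - 3)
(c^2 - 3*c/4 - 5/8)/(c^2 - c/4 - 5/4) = (c + 1/2)/(c + 1)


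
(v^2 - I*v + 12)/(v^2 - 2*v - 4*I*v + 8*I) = (v + 3*I)/(v - 2)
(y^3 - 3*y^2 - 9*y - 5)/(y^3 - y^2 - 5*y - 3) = (y - 5)/(y - 3)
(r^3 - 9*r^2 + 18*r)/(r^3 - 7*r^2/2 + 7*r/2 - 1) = 2*r*(r^2 - 9*r + 18)/(2*r^3 - 7*r^2 + 7*r - 2)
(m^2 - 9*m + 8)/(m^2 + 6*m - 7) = (m - 8)/(m + 7)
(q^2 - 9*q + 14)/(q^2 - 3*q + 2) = (q - 7)/(q - 1)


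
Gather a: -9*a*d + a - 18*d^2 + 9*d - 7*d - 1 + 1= a*(1 - 9*d) - 18*d^2 + 2*d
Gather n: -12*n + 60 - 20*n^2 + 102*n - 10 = -20*n^2 + 90*n + 50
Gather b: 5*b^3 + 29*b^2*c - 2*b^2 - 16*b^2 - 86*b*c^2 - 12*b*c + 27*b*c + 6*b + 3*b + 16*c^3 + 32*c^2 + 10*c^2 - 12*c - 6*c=5*b^3 + b^2*(29*c - 18) + b*(-86*c^2 + 15*c + 9) + 16*c^3 + 42*c^2 - 18*c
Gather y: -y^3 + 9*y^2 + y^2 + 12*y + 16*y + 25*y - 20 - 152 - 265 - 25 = -y^3 + 10*y^2 + 53*y - 462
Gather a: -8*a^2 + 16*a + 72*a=-8*a^2 + 88*a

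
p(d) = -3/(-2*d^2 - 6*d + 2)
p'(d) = -3*(4*d + 6)/(-2*d^2 - 6*d + 2)^2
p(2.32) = 0.13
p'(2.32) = -0.09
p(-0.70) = -0.57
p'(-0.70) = -0.35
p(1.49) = 0.26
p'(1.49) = -0.28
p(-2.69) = -0.82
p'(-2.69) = 1.06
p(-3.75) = 0.83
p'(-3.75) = 2.05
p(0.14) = -2.68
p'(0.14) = -15.67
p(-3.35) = 8.70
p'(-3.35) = 186.52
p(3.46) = 0.07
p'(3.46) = -0.03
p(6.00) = 0.03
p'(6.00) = -0.00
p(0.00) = -1.50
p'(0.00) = -4.50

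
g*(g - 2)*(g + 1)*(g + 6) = g^4 + 5*g^3 - 8*g^2 - 12*g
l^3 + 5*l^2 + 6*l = l*(l + 2)*(l + 3)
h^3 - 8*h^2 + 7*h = h*(h - 7)*(h - 1)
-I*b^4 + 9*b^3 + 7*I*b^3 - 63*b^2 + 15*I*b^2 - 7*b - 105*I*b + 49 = (b - 7)*(b + I)*(b + 7*I)*(-I*b + 1)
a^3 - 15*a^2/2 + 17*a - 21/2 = (a - 7/2)*(a - 3)*(a - 1)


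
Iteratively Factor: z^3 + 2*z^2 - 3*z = (z + 3)*(z^2 - z) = z*(z + 3)*(z - 1)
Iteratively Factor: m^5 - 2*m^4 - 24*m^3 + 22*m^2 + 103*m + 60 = (m + 1)*(m^4 - 3*m^3 - 21*m^2 + 43*m + 60) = (m + 1)^2*(m^3 - 4*m^2 - 17*m + 60) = (m - 5)*(m + 1)^2*(m^2 + m - 12) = (m - 5)*(m - 3)*(m + 1)^2*(m + 4)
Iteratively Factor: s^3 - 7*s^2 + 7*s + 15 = (s + 1)*(s^2 - 8*s + 15) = (s - 3)*(s + 1)*(s - 5)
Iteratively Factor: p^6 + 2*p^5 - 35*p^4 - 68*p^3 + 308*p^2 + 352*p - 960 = (p + 4)*(p^5 - 2*p^4 - 27*p^3 + 40*p^2 + 148*p - 240) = (p - 5)*(p + 4)*(p^4 + 3*p^3 - 12*p^2 - 20*p + 48) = (p - 5)*(p + 4)^2*(p^3 - p^2 - 8*p + 12) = (p - 5)*(p - 2)*(p + 4)^2*(p^2 + p - 6) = (p - 5)*(p - 2)^2*(p + 4)^2*(p + 3)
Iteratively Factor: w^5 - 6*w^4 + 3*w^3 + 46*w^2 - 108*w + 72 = (w + 3)*(w^4 - 9*w^3 + 30*w^2 - 44*w + 24) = (w - 2)*(w + 3)*(w^3 - 7*w^2 + 16*w - 12) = (w - 3)*(w - 2)*(w + 3)*(w^2 - 4*w + 4) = (w - 3)*(w - 2)^2*(w + 3)*(w - 2)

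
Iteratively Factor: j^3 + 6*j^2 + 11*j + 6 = (j + 3)*(j^2 + 3*j + 2) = (j + 2)*(j + 3)*(j + 1)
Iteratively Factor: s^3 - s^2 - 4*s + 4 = (s - 2)*(s^2 + s - 2) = (s - 2)*(s - 1)*(s + 2)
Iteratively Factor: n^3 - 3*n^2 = (n)*(n^2 - 3*n) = n*(n - 3)*(n)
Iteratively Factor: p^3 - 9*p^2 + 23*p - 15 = (p - 1)*(p^2 - 8*p + 15) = (p - 3)*(p - 1)*(p - 5)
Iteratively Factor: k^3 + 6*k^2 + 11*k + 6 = (k + 3)*(k^2 + 3*k + 2) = (k + 1)*(k + 3)*(k + 2)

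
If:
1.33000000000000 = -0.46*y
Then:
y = -2.89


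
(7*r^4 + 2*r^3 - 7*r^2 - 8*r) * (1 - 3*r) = -21*r^5 + r^4 + 23*r^3 + 17*r^2 - 8*r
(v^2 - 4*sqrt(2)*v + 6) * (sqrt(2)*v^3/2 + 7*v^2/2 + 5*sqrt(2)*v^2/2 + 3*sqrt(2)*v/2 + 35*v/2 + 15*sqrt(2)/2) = sqrt(2)*v^5/2 - v^4/2 + 5*sqrt(2)*v^4/2 - 19*sqrt(2)*v^3/2 - 5*v^3/2 - 95*sqrt(2)*v^2/2 + 9*v^2 + 9*sqrt(2)*v + 45*v + 45*sqrt(2)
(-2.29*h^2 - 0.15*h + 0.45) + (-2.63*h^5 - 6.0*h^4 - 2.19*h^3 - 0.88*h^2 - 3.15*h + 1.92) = -2.63*h^5 - 6.0*h^4 - 2.19*h^3 - 3.17*h^2 - 3.3*h + 2.37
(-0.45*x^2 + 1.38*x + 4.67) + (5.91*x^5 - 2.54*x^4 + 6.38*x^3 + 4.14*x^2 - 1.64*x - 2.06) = 5.91*x^5 - 2.54*x^4 + 6.38*x^3 + 3.69*x^2 - 0.26*x + 2.61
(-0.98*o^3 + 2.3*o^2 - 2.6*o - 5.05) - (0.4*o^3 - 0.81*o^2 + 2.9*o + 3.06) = -1.38*o^3 + 3.11*o^2 - 5.5*o - 8.11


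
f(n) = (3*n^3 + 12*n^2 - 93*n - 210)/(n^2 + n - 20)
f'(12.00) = 3.41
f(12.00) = 41.07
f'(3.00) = 25.31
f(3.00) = 37.50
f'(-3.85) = 18.48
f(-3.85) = -17.14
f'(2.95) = 23.27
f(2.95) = 36.29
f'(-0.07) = 5.15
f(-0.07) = 10.14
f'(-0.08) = 5.15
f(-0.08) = 10.09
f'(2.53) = 13.53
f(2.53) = 28.90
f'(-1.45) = 5.33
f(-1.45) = 3.05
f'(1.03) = 6.04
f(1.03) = 16.18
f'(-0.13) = 5.13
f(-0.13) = 9.83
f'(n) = (-2*n - 1)*(3*n^3 + 12*n^2 - 93*n - 210)/(n^2 + n - 20)^2 + (9*n^2 + 24*n - 93)/(n^2 + n - 20)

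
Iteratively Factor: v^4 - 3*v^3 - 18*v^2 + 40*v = (v)*(v^3 - 3*v^2 - 18*v + 40) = v*(v - 2)*(v^2 - v - 20) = v*(v - 2)*(v + 4)*(v - 5)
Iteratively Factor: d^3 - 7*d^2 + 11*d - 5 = (d - 1)*(d^2 - 6*d + 5) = (d - 5)*(d - 1)*(d - 1)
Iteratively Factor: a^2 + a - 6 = (a + 3)*(a - 2)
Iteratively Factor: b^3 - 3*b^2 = (b - 3)*(b^2) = b*(b - 3)*(b)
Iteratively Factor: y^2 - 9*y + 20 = (y - 4)*(y - 5)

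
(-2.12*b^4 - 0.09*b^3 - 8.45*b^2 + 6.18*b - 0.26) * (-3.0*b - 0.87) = 6.36*b^5 + 2.1144*b^4 + 25.4283*b^3 - 11.1885*b^2 - 4.5966*b + 0.2262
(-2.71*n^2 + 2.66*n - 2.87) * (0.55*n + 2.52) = -1.4905*n^3 - 5.3662*n^2 + 5.1247*n - 7.2324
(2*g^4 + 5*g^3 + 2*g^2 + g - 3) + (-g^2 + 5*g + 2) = 2*g^4 + 5*g^3 + g^2 + 6*g - 1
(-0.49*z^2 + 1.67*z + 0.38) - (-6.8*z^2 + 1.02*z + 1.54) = 6.31*z^2 + 0.65*z - 1.16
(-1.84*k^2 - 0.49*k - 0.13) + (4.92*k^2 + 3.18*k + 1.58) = 3.08*k^2 + 2.69*k + 1.45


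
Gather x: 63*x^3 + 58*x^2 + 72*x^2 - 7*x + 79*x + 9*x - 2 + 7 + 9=63*x^3 + 130*x^2 + 81*x + 14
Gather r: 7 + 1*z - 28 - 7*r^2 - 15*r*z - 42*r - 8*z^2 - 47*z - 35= -7*r^2 + r*(-15*z - 42) - 8*z^2 - 46*z - 56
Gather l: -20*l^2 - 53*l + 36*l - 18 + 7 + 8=-20*l^2 - 17*l - 3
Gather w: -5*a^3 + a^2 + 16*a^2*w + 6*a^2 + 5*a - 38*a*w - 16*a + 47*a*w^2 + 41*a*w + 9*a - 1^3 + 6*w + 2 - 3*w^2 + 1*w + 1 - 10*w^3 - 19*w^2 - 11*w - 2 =-5*a^3 + 7*a^2 - 2*a - 10*w^3 + w^2*(47*a - 22) + w*(16*a^2 + 3*a - 4)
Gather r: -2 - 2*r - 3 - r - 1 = -3*r - 6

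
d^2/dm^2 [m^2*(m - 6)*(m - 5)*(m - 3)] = 20*m^3 - 168*m^2 + 378*m - 180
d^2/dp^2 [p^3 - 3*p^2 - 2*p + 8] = 6*p - 6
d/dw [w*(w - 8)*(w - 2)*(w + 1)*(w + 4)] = 5*w^4 - 20*w^3 - 90*w^2 + 80*w + 64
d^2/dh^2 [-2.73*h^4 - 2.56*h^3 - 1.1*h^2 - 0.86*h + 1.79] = -32.76*h^2 - 15.36*h - 2.2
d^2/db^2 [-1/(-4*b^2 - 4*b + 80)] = (-b^2 - b + (2*b + 1)^2 + 20)/(2*(b^2 + b - 20)^3)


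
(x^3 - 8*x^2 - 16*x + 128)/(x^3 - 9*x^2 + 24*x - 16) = (x^2 - 4*x - 32)/(x^2 - 5*x + 4)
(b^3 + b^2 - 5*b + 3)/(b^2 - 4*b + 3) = (b^2 + 2*b - 3)/(b - 3)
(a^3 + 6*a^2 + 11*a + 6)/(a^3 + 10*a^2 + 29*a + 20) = (a^2 + 5*a + 6)/(a^2 + 9*a + 20)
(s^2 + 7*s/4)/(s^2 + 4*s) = (s + 7/4)/(s + 4)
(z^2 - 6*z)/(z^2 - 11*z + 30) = z/(z - 5)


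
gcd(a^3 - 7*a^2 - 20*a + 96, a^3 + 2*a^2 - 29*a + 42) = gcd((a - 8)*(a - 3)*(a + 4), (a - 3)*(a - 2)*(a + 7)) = a - 3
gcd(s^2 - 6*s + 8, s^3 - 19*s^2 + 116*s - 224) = s - 4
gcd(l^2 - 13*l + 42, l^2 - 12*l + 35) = l - 7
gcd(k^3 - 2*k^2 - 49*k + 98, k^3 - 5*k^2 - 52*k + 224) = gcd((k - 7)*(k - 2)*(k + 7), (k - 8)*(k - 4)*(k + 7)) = k + 7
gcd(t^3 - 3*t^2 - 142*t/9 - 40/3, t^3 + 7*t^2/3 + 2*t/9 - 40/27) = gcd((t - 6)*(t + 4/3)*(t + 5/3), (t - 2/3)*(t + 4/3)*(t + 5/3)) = t^2 + 3*t + 20/9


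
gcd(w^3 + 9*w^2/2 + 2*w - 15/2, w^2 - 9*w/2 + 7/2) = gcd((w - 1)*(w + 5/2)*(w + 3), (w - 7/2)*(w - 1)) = w - 1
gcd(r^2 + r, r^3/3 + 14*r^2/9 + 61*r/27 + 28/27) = r + 1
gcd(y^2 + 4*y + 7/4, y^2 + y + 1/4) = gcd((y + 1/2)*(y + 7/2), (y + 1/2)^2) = y + 1/2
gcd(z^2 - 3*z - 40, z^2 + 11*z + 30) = z + 5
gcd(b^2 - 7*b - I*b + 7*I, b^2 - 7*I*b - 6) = b - I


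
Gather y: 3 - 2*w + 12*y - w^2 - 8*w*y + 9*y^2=-w^2 - 2*w + 9*y^2 + y*(12 - 8*w) + 3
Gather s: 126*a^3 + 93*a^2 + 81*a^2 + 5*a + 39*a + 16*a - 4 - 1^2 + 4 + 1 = 126*a^3 + 174*a^2 + 60*a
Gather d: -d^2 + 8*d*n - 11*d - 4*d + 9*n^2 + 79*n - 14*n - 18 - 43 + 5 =-d^2 + d*(8*n - 15) + 9*n^2 + 65*n - 56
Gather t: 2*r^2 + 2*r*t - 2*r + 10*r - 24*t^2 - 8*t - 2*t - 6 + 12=2*r^2 + 8*r - 24*t^2 + t*(2*r - 10) + 6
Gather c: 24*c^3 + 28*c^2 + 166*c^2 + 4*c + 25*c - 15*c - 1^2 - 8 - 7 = 24*c^3 + 194*c^2 + 14*c - 16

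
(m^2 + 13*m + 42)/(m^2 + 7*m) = (m + 6)/m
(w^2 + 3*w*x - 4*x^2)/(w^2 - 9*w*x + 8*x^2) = (-w - 4*x)/(-w + 8*x)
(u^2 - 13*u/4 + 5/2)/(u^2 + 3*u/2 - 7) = (4*u - 5)/(2*(2*u + 7))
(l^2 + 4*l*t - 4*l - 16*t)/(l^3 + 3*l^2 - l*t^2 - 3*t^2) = (l^2 + 4*l*t - 4*l - 16*t)/(l^3 + 3*l^2 - l*t^2 - 3*t^2)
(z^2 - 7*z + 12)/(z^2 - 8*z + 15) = (z - 4)/(z - 5)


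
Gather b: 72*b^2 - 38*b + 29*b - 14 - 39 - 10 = 72*b^2 - 9*b - 63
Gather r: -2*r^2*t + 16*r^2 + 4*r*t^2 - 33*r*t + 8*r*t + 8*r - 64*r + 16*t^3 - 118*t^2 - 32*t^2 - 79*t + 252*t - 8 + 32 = r^2*(16 - 2*t) + r*(4*t^2 - 25*t - 56) + 16*t^3 - 150*t^2 + 173*t + 24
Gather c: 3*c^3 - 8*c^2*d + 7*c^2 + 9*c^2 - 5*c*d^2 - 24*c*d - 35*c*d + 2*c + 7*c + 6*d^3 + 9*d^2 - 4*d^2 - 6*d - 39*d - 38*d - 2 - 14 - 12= 3*c^3 + c^2*(16 - 8*d) + c*(-5*d^2 - 59*d + 9) + 6*d^3 + 5*d^2 - 83*d - 28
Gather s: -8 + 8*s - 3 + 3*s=11*s - 11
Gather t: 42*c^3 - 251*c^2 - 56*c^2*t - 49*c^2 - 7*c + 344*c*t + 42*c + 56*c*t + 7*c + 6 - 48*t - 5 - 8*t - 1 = 42*c^3 - 300*c^2 + 42*c + t*(-56*c^2 + 400*c - 56)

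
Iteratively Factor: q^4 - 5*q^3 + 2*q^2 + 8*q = (q - 4)*(q^3 - q^2 - 2*q) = q*(q - 4)*(q^2 - q - 2) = q*(q - 4)*(q + 1)*(q - 2)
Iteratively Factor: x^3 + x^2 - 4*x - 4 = (x + 1)*(x^2 - 4) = (x + 1)*(x + 2)*(x - 2)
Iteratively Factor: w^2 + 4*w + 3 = (w + 3)*(w + 1)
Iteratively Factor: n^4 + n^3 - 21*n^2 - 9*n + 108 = (n - 3)*(n^3 + 4*n^2 - 9*n - 36) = (n - 3)*(n + 4)*(n^2 - 9) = (n - 3)*(n + 3)*(n + 4)*(n - 3)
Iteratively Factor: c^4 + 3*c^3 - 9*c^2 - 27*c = (c)*(c^3 + 3*c^2 - 9*c - 27) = c*(c + 3)*(c^2 - 9) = c*(c + 3)^2*(c - 3)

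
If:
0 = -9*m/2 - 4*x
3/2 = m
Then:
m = 3/2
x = -27/16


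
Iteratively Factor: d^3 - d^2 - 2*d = (d)*(d^2 - d - 2) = d*(d - 2)*(d + 1)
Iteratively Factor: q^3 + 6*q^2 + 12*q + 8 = (q + 2)*(q^2 + 4*q + 4) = (q + 2)^2*(q + 2)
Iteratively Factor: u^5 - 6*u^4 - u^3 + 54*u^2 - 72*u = (u - 4)*(u^4 - 2*u^3 - 9*u^2 + 18*u) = (u - 4)*(u - 2)*(u^3 - 9*u) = u*(u - 4)*(u - 2)*(u^2 - 9) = u*(u - 4)*(u - 3)*(u - 2)*(u + 3)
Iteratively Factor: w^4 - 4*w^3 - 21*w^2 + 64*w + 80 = (w - 4)*(w^3 - 21*w - 20) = (w - 5)*(w - 4)*(w^2 + 5*w + 4) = (w - 5)*(w - 4)*(w + 1)*(w + 4)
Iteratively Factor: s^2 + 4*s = (s + 4)*(s)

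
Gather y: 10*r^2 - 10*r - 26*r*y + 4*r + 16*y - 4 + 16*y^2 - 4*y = 10*r^2 - 6*r + 16*y^2 + y*(12 - 26*r) - 4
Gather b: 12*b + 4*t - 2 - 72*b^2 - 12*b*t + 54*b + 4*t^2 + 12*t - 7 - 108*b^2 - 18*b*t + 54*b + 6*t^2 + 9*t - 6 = -180*b^2 + b*(120 - 30*t) + 10*t^2 + 25*t - 15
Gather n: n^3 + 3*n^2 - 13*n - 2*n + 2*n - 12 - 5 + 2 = n^3 + 3*n^2 - 13*n - 15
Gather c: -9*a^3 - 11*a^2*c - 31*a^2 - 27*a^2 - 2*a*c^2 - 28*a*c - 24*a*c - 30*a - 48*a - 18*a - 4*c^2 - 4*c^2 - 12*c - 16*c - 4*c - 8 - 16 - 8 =-9*a^3 - 58*a^2 - 96*a + c^2*(-2*a - 8) + c*(-11*a^2 - 52*a - 32) - 32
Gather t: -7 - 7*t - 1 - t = -8*t - 8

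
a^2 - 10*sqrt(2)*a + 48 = (a - 6*sqrt(2))*(a - 4*sqrt(2))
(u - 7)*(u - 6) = u^2 - 13*u + 42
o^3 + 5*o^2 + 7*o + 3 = (o + 1)^2*(o + 3)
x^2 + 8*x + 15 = (x + 3)*(x + 5)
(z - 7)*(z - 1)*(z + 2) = z^3 - 6*z^2 - 9*z + 14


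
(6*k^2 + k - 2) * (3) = 18*k^2 + 3*k - 6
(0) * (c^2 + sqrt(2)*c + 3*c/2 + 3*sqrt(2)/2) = 0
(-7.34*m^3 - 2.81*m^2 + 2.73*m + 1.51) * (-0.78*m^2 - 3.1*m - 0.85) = 5.7252*m^5 + 24.9458*m^4 + 12.8206*m^3 - 7.2523*m^2 - 7.0015*m - 1.2835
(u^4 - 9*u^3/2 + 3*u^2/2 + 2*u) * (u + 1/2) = u^5 - 4*u^4 - 3*u^3/4 + 11*u^2/4 + u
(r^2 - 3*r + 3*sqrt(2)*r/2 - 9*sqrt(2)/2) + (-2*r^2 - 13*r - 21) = -r^2 - 16*r + 3*sqrt(2)*r/2 - 21 - 9*sqrt(2)/2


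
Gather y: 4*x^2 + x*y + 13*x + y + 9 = 4*x^2 + 13*x + y*(x + 1) + 9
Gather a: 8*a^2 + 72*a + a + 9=8*a^2 + 73*a + 9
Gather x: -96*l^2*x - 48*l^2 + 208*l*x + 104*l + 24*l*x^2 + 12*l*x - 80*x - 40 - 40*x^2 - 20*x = -48*l^2 + 104*l + x^2*(24*l - 40) + x*(-96*l^2 + 220*l - 100) - 40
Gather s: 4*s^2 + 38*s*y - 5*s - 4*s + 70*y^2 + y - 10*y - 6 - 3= 4*s^2 + s*(38*y - 9) + 70*y^2 - 9*y - 9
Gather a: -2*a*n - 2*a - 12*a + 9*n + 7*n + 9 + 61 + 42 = a*(-2*n - 14) + 16*n + 112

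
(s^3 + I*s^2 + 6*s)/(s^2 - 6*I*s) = (s^2 + I*s + 6)/(s - 6*I)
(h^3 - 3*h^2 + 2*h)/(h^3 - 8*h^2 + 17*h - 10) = h/(h - 5)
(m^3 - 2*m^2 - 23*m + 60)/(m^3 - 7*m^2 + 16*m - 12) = (m^2 + m - 20)/(m^2 - 4*m + 4)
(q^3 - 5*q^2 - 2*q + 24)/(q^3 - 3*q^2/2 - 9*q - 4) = 2*(q - 3)/(2*q + 1)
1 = 1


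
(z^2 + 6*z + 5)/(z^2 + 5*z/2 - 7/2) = 2*(z^2 + 6*z + 5)/(2*z^2 + 5*z - 7)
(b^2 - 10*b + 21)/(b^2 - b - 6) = (b - 7)/(b + 2)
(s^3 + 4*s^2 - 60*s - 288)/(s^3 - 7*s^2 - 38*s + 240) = (s + 6)/(s - 5)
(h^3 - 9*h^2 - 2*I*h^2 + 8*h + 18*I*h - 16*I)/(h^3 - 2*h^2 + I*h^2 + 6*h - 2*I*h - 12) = (h^2 - 9*h + 8)/(h^2 + h*(-2 + 3*I) - 6*I)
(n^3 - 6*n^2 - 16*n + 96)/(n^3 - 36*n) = (n^2 - 16)/(n*(n + 6))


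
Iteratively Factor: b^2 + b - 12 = (b - 3)*(b + 4)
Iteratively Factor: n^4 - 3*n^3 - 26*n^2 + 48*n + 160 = (n - 5)*(n^3 + 2*n^2 - 16*n - 32) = (n - 5)*(n - 4)*(n^2 + 6*n + 8) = (n - 5)*(n - 4)*(n + 2)*(n + 4)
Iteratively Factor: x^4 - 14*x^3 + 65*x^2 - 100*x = (x)*(x^3 - 14*x^2 + 65*x - 100) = x*(x - 4)*(x^2 - 10*x + 25) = x*(x - 5)*(x - 4)*(x - 5)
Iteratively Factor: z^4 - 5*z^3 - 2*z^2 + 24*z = (z - 4)*(z^3 - z^2 - 6*z) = (z - 4)*(z - 3)*(z^2 + 2*z) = z*(z - 4)*(z - 3)*(z + 2)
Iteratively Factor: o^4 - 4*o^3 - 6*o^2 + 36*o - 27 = (o + 3)*(o^3 - 7*o^2 + 15*o - 9) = (o - 3)*(o + 3)*(o^2 - 4*o + 3) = (o - 3)*(o - 1)*(o + 3)*(o - 3)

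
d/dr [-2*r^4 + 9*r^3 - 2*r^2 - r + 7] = -8*r^3 + 27*r^2 - 4*r - 1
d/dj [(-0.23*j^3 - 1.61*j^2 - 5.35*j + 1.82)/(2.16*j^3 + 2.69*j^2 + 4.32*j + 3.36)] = (2.8589*j^4 + 21.1248*j^3 - 6.6757*j^2 - 20.6108*j - 25.8384)/(4.6656*j^6 + 11.6208*j^5 + 25.8985*j^4 + 37.7568*j^3 + 36.7392*j^2 + 29.0304*j + 11.2896)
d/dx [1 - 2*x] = -2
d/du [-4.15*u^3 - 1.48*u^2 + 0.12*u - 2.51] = -12.45*u^2 - 2.96*u + 0.12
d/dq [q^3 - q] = 3*q^2 - 1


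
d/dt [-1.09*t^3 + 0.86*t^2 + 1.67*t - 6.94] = -3.27*t^2 + 1.72*t + 1.67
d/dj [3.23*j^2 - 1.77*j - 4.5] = 6.46*j - 1.77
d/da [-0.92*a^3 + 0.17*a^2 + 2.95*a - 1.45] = -2.76*a^2 + 0.34*a + 2.95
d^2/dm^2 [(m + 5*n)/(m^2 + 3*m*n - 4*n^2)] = 2*((m + 5*n)*(2*m + 3*n)^2 - (3*m + 8*n)*(m^2 + 3*m*n - 4*n^2))/(m^2 + 3*m*n - 4*n^2)^3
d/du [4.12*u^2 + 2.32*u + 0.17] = 8.24*u + 2.32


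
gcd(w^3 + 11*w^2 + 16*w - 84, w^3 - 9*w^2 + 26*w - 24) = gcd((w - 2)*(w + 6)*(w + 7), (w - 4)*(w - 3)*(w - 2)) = w - 2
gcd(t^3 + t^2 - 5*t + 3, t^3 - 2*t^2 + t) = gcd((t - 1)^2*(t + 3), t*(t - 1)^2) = t^2 - 2*t + 1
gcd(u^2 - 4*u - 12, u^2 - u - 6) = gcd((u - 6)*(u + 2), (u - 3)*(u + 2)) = u + 2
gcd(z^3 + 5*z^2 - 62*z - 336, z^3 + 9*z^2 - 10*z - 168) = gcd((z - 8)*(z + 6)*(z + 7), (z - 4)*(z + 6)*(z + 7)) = z^2 + 13*z + 42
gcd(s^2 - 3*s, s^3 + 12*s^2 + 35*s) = s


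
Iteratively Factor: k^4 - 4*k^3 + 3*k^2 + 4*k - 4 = (k - 2)*(k^3 - 2*k^2 - k + 2) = (k - 2)*(k + 1)*(k^2 - 3*k + 2) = (k - 2)^2*(k + 1)*(k - 1)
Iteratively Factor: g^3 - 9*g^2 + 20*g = (g)*(g^2 - 9*g + 20) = g*(g - 4)*(g - 5)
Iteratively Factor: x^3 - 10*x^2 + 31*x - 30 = (x - 3)*(x^2 - 7*x + 10) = (x - 5)*(x - 3)*(x - 2)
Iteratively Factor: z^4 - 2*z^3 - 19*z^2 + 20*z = (z + 4)*(z^3 - 6*z^2 + 5*z) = (z - 5)*(z + 4)*(z^2 - z) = z*(z - 5)*(z + 4)*(z - 1)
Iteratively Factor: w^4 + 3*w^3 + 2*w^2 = (w + 2)*(w^3 + w^2) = w*(w + 2)*(w^2 + w) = w^2*(w + 2)*(w + 1)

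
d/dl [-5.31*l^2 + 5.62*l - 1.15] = 5.62 - 10.62*l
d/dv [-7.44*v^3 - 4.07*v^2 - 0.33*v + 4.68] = -22.32*v^2 - 8.14*v - 0.33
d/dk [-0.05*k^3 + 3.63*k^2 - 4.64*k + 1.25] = -0.15*k^2 + 7.26*k - 4.64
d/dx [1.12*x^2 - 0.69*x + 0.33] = 2.24*x - 0.69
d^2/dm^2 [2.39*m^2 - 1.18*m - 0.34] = 4.78000000000000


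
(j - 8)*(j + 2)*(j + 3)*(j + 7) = j^4 + 4*j^3 - 55*j^2 - 286*j - 336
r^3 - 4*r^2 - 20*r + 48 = (r - 6)*(r - 2)*(r + 4)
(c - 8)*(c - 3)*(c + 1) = c^3 - 10*c^2 + 13*c + 24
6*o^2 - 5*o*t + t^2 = (-3*o + t)*(-2*o + t)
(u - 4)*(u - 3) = u^2 - 7*u + 12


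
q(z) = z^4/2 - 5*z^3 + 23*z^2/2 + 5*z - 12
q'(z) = 2*z^3 - 15*z^2 + 23*z + 5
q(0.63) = -5.46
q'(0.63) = 14.04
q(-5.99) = 2088.97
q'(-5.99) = -1100.82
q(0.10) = -11.39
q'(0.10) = 7.15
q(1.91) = 11.32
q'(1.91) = 8.14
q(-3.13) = 286.33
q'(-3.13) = -275.27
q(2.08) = 12.52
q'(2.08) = 5.94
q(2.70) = 13.49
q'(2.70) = -2.88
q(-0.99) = -0.35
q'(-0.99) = -34.41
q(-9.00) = 7800.00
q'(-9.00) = -2875.00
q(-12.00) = 20592.00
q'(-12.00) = -5887.00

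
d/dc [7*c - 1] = 7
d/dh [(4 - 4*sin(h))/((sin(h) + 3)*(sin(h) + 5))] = 4*(sin(h)^2 - 2*sin(h) - 23)*cos(h)/((sin(h) + 3)^2*(sin(h) + 5)^2)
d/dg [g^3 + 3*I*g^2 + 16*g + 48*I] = 3*g^2 + 6*I*g + 16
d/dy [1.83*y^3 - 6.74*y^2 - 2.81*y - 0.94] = 5.49*y^2 - 13.48*y - 2.81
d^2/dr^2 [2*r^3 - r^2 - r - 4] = 12*r - 2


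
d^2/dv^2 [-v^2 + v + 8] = -2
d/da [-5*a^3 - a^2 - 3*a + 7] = -15*a^2 - 2*a - 3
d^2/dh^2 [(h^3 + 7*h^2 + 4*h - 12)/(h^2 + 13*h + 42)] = 80/(h^3 + 21*h^2 + 147*h + 343)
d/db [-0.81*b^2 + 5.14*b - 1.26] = 5.14 - 1.62*b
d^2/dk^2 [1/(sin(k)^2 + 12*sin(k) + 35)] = 2*(-2*sin(k)^4 - 18*sin(k)^3 + sin(k)^2 + 246*sin(k) + 109)/(sin(k)^2 + 12*sin(k) + 35)^3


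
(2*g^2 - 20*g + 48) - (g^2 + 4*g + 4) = g^2 - 24*g + 44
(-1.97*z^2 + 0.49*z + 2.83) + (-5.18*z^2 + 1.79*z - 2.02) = -7.15*z^2 + 2.28*z + 0.81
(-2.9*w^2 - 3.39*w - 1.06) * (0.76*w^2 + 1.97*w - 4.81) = -2.204*w^4 - 8.2894*w^3 + 6.4651*w^2 + 14.2177*w + 5.0986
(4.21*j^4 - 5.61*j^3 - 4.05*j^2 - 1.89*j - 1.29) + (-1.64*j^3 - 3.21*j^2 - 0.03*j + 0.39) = 4.21*j^4 - 7.25*j^3 - 7.26*j^2 - 1.92*j - 0.9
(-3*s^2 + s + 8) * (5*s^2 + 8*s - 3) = -15*s^4 - 19*s^3 + 57*s^2 + 61*s - 24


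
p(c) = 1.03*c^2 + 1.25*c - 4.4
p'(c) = 2.06*c + 1.25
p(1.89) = 1.64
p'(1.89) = 5.14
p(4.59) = 23.04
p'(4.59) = 10.71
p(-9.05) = 68.65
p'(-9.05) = -17.39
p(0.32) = -3.89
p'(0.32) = 1.91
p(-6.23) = 27.79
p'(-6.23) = -11.58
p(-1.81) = -3.29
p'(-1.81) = -2.48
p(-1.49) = -3.98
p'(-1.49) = -1.82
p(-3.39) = 3.20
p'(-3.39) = -5.73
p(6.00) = 40.18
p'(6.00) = 13.61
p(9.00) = 90.28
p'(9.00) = 19.79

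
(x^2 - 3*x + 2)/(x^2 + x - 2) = (x - 2)/(x + 2)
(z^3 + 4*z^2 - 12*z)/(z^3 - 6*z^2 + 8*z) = (z + 6)/(z - 4)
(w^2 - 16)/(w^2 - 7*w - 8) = (16 - w^2)/(-w^2 + 7*w + 8)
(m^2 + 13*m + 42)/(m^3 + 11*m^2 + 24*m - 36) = (m + 7)/(m^2 + 5*m - 6)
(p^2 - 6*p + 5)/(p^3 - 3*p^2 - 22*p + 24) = (p - 5)/(p^2 - 2*p - 24)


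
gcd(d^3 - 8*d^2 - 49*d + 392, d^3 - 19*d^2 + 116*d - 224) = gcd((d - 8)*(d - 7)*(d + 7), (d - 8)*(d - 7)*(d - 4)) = d^2 - 15*d + 56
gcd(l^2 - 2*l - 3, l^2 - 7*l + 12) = l - 3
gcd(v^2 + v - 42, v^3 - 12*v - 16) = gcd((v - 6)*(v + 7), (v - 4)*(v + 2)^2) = 1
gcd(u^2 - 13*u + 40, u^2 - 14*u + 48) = u - 8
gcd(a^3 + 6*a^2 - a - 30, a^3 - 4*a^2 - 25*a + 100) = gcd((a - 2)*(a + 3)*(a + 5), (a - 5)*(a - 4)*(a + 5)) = a + 5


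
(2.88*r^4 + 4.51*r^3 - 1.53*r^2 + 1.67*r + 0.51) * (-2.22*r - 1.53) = -6.3936*r^5 - 14.4186*r^4 - 3.5037*r^3 - 1.3665*r^2 - 3.6873*r - 0.7803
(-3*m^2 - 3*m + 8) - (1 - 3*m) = 7 - 3*m^2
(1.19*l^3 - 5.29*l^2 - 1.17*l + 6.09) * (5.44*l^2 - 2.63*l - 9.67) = 6.4736*l^5 - 31.9073*l^4 - 3.9594*l^3 + 87.361*l^2 - 4.7028*l - 58.8903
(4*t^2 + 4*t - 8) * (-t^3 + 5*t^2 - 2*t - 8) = -4*t^5 + 16*t^4 + 20*t^3 - 80*t^2 - 16*t + 64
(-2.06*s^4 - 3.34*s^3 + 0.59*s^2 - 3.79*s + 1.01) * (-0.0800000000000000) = 0.1648*s^4 + 0.2672*s^3 - 0.0472*s^2 + 0.3032*s - 0.0808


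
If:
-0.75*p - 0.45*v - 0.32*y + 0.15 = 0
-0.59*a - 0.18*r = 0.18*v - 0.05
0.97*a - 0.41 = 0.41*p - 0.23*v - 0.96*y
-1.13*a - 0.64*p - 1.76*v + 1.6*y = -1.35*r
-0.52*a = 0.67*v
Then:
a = 0.24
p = 0.18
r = -0.32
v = -0.19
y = 0.31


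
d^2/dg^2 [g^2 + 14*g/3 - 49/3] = 2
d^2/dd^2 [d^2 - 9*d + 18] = 2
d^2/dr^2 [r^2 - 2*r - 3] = 2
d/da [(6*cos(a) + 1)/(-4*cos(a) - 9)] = 50*sin(a)/(4*cos(a) + 9)^2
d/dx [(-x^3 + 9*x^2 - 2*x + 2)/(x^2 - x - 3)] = (-x^4 + 2*x^3 + 2*x^2 - 58*x + 8)/(x^4 - 2*x^3 - 5*x^2 + 6*x + 9)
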